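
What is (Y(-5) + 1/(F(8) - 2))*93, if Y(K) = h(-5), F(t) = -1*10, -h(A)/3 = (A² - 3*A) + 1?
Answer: -45787/4 ≈ -11447.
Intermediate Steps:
h(A) = -3 - 3*A² + 9*A (h(A) = -3*((A² - 3*A) + 1) = -3*(1 + A² - 3*A) = -3 - 3*A² + 9*A)
F(t) = -10
Y(K) = -123 (Y(K) = -3 - 3*(-5)² + 9*(-5) = -3 - 3*25 - 45 = -3 - 75 - 45 = -123)
(Y(-5) + 1/(F(8) - 2))*93 = (-123 + 1/(-10 - 2))*93 = (-123 + 1/(-12))*93 = (-123 - 1/12)*93 = -1477/12*93 = -45787/4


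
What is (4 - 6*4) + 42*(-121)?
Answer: -5102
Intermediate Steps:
(4 - 6*4) + 42*(-121) = (4 - 24) - 5082 = -20 - 5082 = -5102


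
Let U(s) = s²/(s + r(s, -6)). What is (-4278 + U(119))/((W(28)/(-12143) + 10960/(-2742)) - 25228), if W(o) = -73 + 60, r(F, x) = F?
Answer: 140459623161/840127213802 ≈ 0.16719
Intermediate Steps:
W(o) = -13
U(s) = s/2 (U(s) = s²/(s + s) = s²/((2*s)) = (1/(2*s))*s² = s/2)
(-4278 + U(119))/((W(28)/(-12143) + 10960/(-2742)) - 25228) = (-4278 + (½)*119)/((-13/(-12143) + 10960/(-2742)) - 25228) = (-4278 + 119/2)/((-13*(-1/12143) + 10960*(-1/2742)) - 25228) = -8437/(2*((13/12143 - 5480/1371) - 25228)) = -8437/(2*(-66525817/16648053 - 25228)) = -8437/(2*(-420063606901/16648053)) = -8437/2*(-16648053/420063606901) = 140459623161/840127213802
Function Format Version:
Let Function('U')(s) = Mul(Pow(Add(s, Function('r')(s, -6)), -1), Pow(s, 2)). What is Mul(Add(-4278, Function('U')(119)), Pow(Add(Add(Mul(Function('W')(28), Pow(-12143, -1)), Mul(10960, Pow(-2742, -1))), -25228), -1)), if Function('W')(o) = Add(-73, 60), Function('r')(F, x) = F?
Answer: Rational(140459623161, 840127213802) ≈ 0.16719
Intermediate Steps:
Function('W')(o) = -13
Function('U')(s) = Mul(Rational(1, 2), s) (Function('U')(s) = Mul(Pow(Add(s, s), -1), Pow(s, 2)) = Mul(Pow(Mul(2, s), -1), Pow(s, 2)) = Mul(Mul(Rational(1, 2), Pow(s, -1)), Pow(s, 2)) = Mul(Rational(1, 2), s))
Mul(Add(-4278, Function('U')(119)), Pow(Add(Add(Mul(Function('W')(28), Pow(-12143, -1)), Mul(10960, Pow(-2742, -1))), -25228), -1)) = Mul(Add(-4278, Mul(Rational(1, 2), 119)), Pow(Add(Add(Mul(-13, Pow(-12143, -1)), Mul(10960, Pow(-2742, -1))), -25228), -1)) = Mul(Add(-4278, Rational(119, 2)), Pow(Add(Add(Mul(-13, Rational(-1, 12143)), Mul(10960, Rational(-1, 2742))), -25228), -1)) = Mul(Rational(-8437, 2), Pow(Add(Add(Rational(13, 12143), Rational(-5480, 1371)), -25228), -1)) = Mul(Rational(-8437, 2), Pow(Add(Rational(-66525817, 16648053), -25228), -1)) = Mul(Rational(-8437, 2), Pow(Rational(-420063606901, 16648053), -1)) = Mul(Rational(-8437, 2), Rational(-16648053, 420063606901)) = Rational(140459623161, 840127213802)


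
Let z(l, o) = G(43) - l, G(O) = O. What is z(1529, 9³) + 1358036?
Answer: 1356550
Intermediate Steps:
z(l, o) = 43 - l
z(1529, 9³) + 1358036 = (43 - 1*1529) + 1358036 = (43 - 1529) + 1358036 = -1486 + 1358036 = 1356550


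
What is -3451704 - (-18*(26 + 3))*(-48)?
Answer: -3476760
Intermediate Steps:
-3451704 - (-18*(26 + 3))*(-48) = -3451704 - (-18*29)*(-48) = -3451704 - (-522)*(-48) = -3451704 - 1*25056 = -3451704 - 25056 = -3476760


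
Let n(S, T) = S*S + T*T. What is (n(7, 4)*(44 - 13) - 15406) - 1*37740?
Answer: -51131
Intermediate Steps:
n(S, T) = S² + T²
(n(7, 4)*(44 - 13) - 15406) - 1*37740 = ((7² + 4²)*(44 - 13) - 15406) - 1*37740 = ((49 + 16)*31 - 15406) - 37740 = (65*31 - 15406) - 37740 = (2015 - 15406) - 37740 = -13391 - 37740 = -51131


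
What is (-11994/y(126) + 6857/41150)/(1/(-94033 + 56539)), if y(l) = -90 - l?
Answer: -85929688633/41150 ≈ -2.0882e+6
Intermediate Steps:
(-11994/y(126) + 6857/41150)/(1/(-94033 + 56539)) = (-11994/(-90 - 1*126) + 6857/41150)/(1/(-94033 + 56539)) = (-11994/(-90 - 126) + 6857*(1/41150))/(1/(-37494)) = (-11994/(-216) + 6857/41150)/(-1/37494) = (-11994*(-1/216) + 6857/41150)*(-37494) = (1999/36 + 6857/41150)*(-37494) = (41252851/740700)*(-37494) = -85929688633/41150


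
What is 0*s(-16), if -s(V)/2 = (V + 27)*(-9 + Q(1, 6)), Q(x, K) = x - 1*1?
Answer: 0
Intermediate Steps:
Q(x, K) = -1 + x (Q(x, K) = x - 1 = -1 + x)
s(V) = 486 + 18*V (s(V) = -2*(V + 27)*(-9 + (-1 + 1)) = -2*(27 + V)*(-9 + 0) = -2*(27 + V)*(-9) = -2*(-243 - 9*V) = 486 + 18*V)
0*s(-16) = 0*(486 + 18*(-16)) = 0*(486 - 288) = 0*198 = 0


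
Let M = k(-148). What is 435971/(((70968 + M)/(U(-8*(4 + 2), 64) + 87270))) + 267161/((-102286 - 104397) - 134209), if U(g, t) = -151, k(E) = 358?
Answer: 6473760941034111/12157231396 ≈ 5.3250e+5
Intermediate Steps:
M = 358
435971/(((70968 + M)/(U(-8*(4 + 2), 64) + 87270))) + 267161/((-102286 - 104397) - 134209) = 435971/(((70968 + 358)/(-151 + 87270))) + 267161/((-102286 - 104397) - 134209) = 435971/((71326/87119)) + 267161/(-206683 - 134209) = 435971/((71326*(1/87119))) + 267161/(-340892) = 435971/(71326/87119) + 267161*(-1/340892) = 435971*(87119/71326) - 267161/340892 = 37981357549/71326 - 267161/340892 = 6473760941034111/12157231396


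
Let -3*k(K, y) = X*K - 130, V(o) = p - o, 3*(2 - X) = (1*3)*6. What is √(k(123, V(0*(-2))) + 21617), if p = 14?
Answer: √196419/3 ≈ 147.73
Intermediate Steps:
X = -4 (X = 2 - 1*3*6/3 = 2 - 6 = -4)
V(o) = 14 - o
k(K, y) = 130/3 + 4*K/3 (k(K, y) = -(-4*K - 130)/3 = -(-130 - 4*K)/3 = 130/3 + 4*K/3)
√(k(123, V(0*(-2))) + 21617) = √((130/3 + (4/3)*123) + 21617) = √((130/3 + 164) + 21617) = √(622/3 + 21617) = √(65473/3) = √196419/3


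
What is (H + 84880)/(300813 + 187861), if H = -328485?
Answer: -243605/488674 ≈ -0.49850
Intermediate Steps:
(H + 84880)/(300813 + 187861) = (-328485 + 84880)/(300813 + 187861) = -243605/488674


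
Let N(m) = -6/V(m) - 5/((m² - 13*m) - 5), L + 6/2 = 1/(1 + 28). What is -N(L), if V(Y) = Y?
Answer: -2917516/1531359 ≈ -1.9052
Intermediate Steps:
L = -86/29 (L = -3 + 1/(1 + 28) = -3 + 1/29 = -86/29 ≈ -2.9655)
N(m) = -6/m - 5/(-5 + m² - 13*m) (N(m) = -6/m - 5/((m² - 13*m) - 5) = -6/m - 5/(-5 + m² - 13*m))
-N(L) = -(-30 - 73*(-86/29) + 6*(-86/29)²)/((-86/29)*(5 - (-86/29)² + 13*(-86/29))) = -(-29)*(-30 + 6278/29 + 6*(7396/841))/(86*(5 - 1*7396/841 - 1118/29)) = -(-29)*(-30 + 6278/29 + 44376/841)/(86*(5 - 7396/841 - 1118/29)) = -(-29)*201208/(86*(-35613/841)*841) = -(-29)*(-841)*201208/(86*35613*841) = -1*2917516/1531359 = -2917516/1531359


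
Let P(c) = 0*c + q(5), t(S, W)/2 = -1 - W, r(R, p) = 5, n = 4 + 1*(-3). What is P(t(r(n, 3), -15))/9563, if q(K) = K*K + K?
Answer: 30/9563 ≈ 0.0031371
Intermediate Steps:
n = 1 (n = 4 - 3 = 1)
q(K) = K + K**2 (q(K) = K**2 + K = K + K**2)
t(S, W) = -2 - 2*W (t(S, W) = 2*(-1 - W) = -2 - 2*W)
P(c) = 30 (P(c) = 0*c + 5*(1 + 5) = 0 + 5*6 = 0 + 30 = 30)
P(t(r(n, 3), -15))/9563 = 30/9563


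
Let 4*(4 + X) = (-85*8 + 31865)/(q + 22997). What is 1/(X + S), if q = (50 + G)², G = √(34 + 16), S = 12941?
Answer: 134992855802108/1746443803246350281 + 62370000*√2/1746443803246350281 ≈ 7.7296e-5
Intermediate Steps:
G = 5*√2 (G = √50 = 5*√2 ≈ 7.0711)
q = (50 + 5*√2)² ≈ 3257.1
X = -4 + 31185/(4*(25547 + 500*√2)) (X = -4 + ((-85*8 + 31865)/((2550 + 500*√2) + 22997))/4 = -4 + ((-680 + 31865)/(25547 + 500*√2))/4 = -4 + (31185/(25547 + 500*√2))/4 = -4 + 31185/(4*(25547 + 500*√2)) ≈ -3.7030)
1/(X + S) = 1/((-9637704149/2608596836 - 3898125*√2/652149209) + 12941) = 1/(33748213950527/2608596836 - 3898125*√2/652149209)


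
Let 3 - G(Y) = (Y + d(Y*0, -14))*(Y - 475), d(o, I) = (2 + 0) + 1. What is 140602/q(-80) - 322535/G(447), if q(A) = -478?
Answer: -963089368/3012117 ≈ -319.74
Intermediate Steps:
d(o, I) = 3 (d(o, I) = 2 + 1 = 3)
G(Y) = 3 - (-475 + Y)*(3 + Y) (G(Y) = 3 - (Y + 3)*(Y - 475) = 3 - (3 + Y)*(-475 + Y) = 3 - (-475 + Y)*(3 + Y))
140602/q(-80) - 322535/G(447) = 140602/(-478) - 322535/(1428 - 1*447**2 + 472*447) = 140602*(-1/478) - 322535/(1428 - 1*199809 + 210984) = -70301/239 - 322535/(1428 - 199809 + 210984) = -70301/239 - 322535/12603 = -963089368/3012117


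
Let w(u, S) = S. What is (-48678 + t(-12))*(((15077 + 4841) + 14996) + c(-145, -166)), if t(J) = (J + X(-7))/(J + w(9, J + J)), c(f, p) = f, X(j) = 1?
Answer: -60929091293/36 ≈ -1.6925e+9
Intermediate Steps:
t(J) = (1 + J)/(3*J) (t(J) = (J + 1)/(J + (J + J)) = (1 + J)/(J + 2*J) = (1 + J)/((3*J)) = (1 + J)*(1/(3*J)) = (1 + J)/(3*J))
(-48678 + t(-12))*(((15077 + 4841) + 14996) + c(-145, -166)) = (-48678 + (⅓)*(1 - 12)/(-12))*(((15077 + 4841) + 14996) - 145) = (-48678 + (⅓)*(-1/12)*(-11))*((19918 + 14996) - 145) = (-48678 + 11/36)*(34914 - 145) = -1752397/36*34769 = -60929091293/36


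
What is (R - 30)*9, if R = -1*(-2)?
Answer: -252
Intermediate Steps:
R = 2
(R - 30)*9 = (2 - 30)*9 = -28*9 = -252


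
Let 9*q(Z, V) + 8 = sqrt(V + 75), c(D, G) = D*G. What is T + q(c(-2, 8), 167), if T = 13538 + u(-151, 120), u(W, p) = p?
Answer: 122914/9 + 11*sqrt(2)/9 ≈ 13659.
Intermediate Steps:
q(Z, V) = -8/9 + sqrt(75 + V)/9 (q(Z, V) = -8/9 + sqrt(V + 75)/9 = -8/9 + sqrt(75 + V)/9)
T = 13658 (T = 13538 + 120 = 13658)
T + q(c(-2, 8), 167) = 13658 + (-8/9 + sqrt(75 + 167)/9) = 13658 + (-8/9 + sqrt(242)/9) = 13658 + (-8/9 + (11*sqrt(2))/9) = 13658 + (-8/9 + 11*sqrt(2)/9) = 122914/9 + 11*sqrt(2)/9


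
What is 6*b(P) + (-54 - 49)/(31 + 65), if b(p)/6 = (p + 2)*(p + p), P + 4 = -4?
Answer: 331673/96 ≈ 3454.9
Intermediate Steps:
P = -8 (P = -4 - 4 = -8)
b(p) = 12*p*(2 + p) (b(p) = 6*((p + 2)*(p + p)) = 6*((2 + p)*(2*p)) = 6*(2*p*(2 + p)) = 12*p*(2 + p))
6*b(P) + (-54 - 49)/(31 + 65) = 6*(12*(-8)*(2 - 8)) + (-54 - 49)/(31 + 65) = 6*(12*(-8)*(-6)) - 103/96 = 6*576 - 103*1/96 = 3456 - 103/96 = 331673/96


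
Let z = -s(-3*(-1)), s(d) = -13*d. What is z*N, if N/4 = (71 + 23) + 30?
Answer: 19344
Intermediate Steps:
N = 496 (N = 4*((71 + 23) + 30) = 4*(94 + 30) = 4*124 = 496)
z = 39 (z = -(-13)*(-3*(-1)) = -(-13)*3 = -1*(-39) = 39)
z*N = 39*496 = 19344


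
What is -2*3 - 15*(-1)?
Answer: 9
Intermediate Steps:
-2*3 - 15*(-1) = -6 + 15 = 9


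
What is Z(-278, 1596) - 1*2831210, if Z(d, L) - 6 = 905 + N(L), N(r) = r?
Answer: -2828703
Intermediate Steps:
Z(d, L) = 911 + L (Z(d, L) = 6 + (905 + L) = 911 + L)
Z(-278, 1596) - 1*2831210 = (911 + 1596) - 1*2831210 = 2507 - 2831210 = -2828703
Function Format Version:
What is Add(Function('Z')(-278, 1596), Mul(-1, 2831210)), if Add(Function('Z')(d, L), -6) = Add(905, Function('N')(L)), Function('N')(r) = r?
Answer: -2828703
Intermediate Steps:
Function('Z')(d, L) = Add(911, L) (Function('Z')(d, L) = Add(6, Add(905, L)) = Add(911, L))
Add(Function('Z')(-278, 1596), Mul(-1, 2831210)) = Add(Add(911, 1596), Mul(-1, 2831210)) = Add(2507, -2831210) = -2828703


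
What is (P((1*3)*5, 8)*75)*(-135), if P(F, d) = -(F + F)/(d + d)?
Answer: 151875/8 ≈ 18984.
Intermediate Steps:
P(F, d) = -F/d (P(F, d) = -2*F/(2*d) = -2*F*1/(2*d) = -F/d)
(P((1*3)*5, 8)*75)*(-135) = (-1*(1*3)*5/8*75)*(-135) = (-1*3*5*⅛*75)*(-135) = (-1*15*⅛*75)*(-135) = -15/8*75*(-135) = -1125/8*(-135) = 151875/8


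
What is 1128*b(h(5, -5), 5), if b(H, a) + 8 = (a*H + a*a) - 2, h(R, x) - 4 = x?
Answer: 11280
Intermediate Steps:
h(R, x) = 4 + x
b(H, a) = -10 + a² + H*a (b(H, a) = -8 + ((a*H + a*a) - 2) = -8 + ((H*a + a²) - 2) = -8 + ((a² + H*a) - 2) = -8 + (-2 + a² + H*a) = -10 + a² + H*a)
1128*b(h(5, -5), 5) = 1128*(-10 + 5² + (4 - 5)*5) = 1128*(-10 + 25 - 1*5) = 1128*(-10 + 25 - 5) = 1128*10 = 11280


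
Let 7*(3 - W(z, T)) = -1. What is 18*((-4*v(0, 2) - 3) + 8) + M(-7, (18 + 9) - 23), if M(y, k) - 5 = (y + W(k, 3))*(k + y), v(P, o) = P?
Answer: 746/7 ≈ 106.57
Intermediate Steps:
W(z, T) = 22/7 (W(z, T) = 3 - 1/7*(-1) = 3 + 1/7 = 22/7)
M(y, k) = 5 + (22/7 + y)*(k + y) (M(y, k) = 5 + (y + 22/7)*(k + y) = 5 + (22/7 + y)*(k + y))
18*((-4*v(0, 2) - 3) + 8) + M(-7, (18 + 9) - 23) = 18*((-4*0 - 3) + 8) + (5 + (-7)**2 + 22*((18 + 9) - 23)/7 + (22/7)*(-7) + ((18 + 9) - 23)*(-7)) = 18*((0 - 3) + 8) + (5 + 49 + 22*(27 - 23)/7 - 22 + (27 - 23)*(-7)) = 18*(-3 + 8) + (5 + 49 + (22/7)*4 - 22 + 4*(-7)) = 18*5 + (5 + 49 + 88/7 - 22 - 28) = 90 + 116/7 = 746/7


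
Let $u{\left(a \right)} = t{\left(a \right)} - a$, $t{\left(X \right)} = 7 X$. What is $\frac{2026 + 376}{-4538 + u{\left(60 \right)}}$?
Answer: $- \frac{1201}{2089} \approx -0.57492$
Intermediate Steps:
$u{\left(a \right)} = 6 a$ ($u{\left(a \right)} = 7 a - a = 6 a$)
$\frac{2026 + 376}{-4538 + u{\left(60 \right)}} = \frac{2026 + 376}{-4538 + 6 \cdot 60} = \frac{2402}{-4538 + 360} = \frac{2402}{-4178} = 2402 \left(- \frac{1}{4178}\right) = - \frac{1201}{2089}$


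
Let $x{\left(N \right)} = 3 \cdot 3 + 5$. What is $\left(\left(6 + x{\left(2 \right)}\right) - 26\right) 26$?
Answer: $-156$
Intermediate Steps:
$x{\left(N \right)} = 14$ ($x{\left(N \right)} = 9 + 5 = 14$)
$\left(\left(6 + x{\left(2 \right)}\right) - 26\right) 26 = \left(\left(6 + 14\right) - 26\right) 26 = \left(20 - 26\right) 26 = \left(-6\right) 26 = -156$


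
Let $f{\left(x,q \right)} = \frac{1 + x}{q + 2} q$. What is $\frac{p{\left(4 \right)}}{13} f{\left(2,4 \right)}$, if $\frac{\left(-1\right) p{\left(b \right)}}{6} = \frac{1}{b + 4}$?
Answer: $- \frac{3}{26} \approx -0.11538$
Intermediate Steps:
$f{\left(x,q \right)} = \frac{q \left(1 + x\right)}{2 + q}$ ($f{\left(x,q \right)} = \frac{1 + x}{2 + q} q = \frac{q \left(1 + x\right)}{2 + q}$)
$p{\left(b \right)} = - \frac{6}{4 + b}$ ($p{\left(b \right)} = - \frac{6}{b + 4} = - \frac{6}{4 + b}$)
$\frac{p{\left(4 \right)}}{13} f{\left(2,4 \right)} = \frac{\left(-6\right) \frac{1}{4 + 4}}{13} \frac{4 \left(1 + 2\right)}{2 + 4} = \frac{\left(-6\right) \frac{1}{8}}{13} \cdot 4 \cdot \frac{1}{6} \cdot 3 = \frac{1}{13} \left(- \frac{3}{4}\right) 2 = \left(- \frac{3}{52}\right) 2 = - \frac{3}{26}$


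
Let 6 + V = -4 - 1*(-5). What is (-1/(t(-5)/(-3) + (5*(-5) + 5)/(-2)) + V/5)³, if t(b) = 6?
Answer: -729/512 ≈ -1.4238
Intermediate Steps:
V = -5 (V = -6 + (-4 - 1*(-5)) = -6 + (-4 + 5) = -6 + 1 = -5)
(-1/(t(-5)/(-3) + (5*(-5) + 5)/(-2)) + V/5)³ = (-1/(6/(-3) + (5*(-5) + 5)/(-2)) - 5/5)³ = (-1/(6*(-⅓) + (-25 + 5)*(-½)) - 5*⅕)³ = (-1/(-2 - 20*(-½)) - 1)³ = (-1/(-2 + 10) - 1)³ = (-1/8 - 1)³ = (-1*⅛ - 1)³ = (-⅛ - 1)³ = (-9/8)³ = -729/512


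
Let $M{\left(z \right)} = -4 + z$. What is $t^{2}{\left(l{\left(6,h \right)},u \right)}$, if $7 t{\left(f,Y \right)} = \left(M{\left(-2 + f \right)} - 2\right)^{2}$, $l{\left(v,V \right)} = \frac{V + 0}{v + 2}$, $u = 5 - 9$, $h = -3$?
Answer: $\frac{20151121}{200704} \approx 100.4$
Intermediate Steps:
$u = -4$ ($u = 5 - 9 = -4$)
$l{\left(v,V \right)} = \frac{V}{2 + v}$
$t{\left(f,Y \right)} = \frac{\left(-8 + f\right)^{2}}{7}$ ($t{\left(f,Y \right)} = \frac{\left(\left(-4 + \left(-2 + f\right)\right) - 2\right)^{2}}{7} = \frac{\left(\left(-6 + f\right) - 2\right)^{2}}{7} = \frac{\left(-8 + f\right)^{2}}{7}$)
$t^{2}{\left(l{\left(6,h \right)},u \right)} = \left(\frac{\left(-8 - \frac{3}{2 + 6}\right)^{2}}{7}\right)^{2} = \left(\frac{\left(-8 - \frac{3}{8}\right)^{2}}{7}\right)^{2} = \left(\frac{\left(- \frac{67}{8}\right)^{2}}{7}\right)^{2} = \left(\frac{1}{7} \cdot \frac{4489}{64}\right)^{2} = \left(\frac{4489}{448}\right)^{2} = \frac{20151121}{200704}$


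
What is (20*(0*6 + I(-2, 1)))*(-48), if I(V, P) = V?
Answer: 1920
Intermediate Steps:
(20*(0*6 + I(-2, 1)))*(-48) = (20*(0*6 - 2))*(-48) = (20*(0 - 2))*(-48) = (20*(-2))*(-48) = -40*(-48) = 1920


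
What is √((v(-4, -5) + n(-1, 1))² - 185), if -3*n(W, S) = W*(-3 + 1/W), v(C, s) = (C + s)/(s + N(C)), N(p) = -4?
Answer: 8*I*√26/3 ≈ 13.597*I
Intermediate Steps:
v(C, s) = (C + s)/(-4 + s) (v(C, s) = (C + s)/(s - 4) = (C + s)/(-4 + s))
n(W, S) = -W*(-3 + 1/W)/3
√((v(-4, -5) + n(-1, 1))² - 185) = √(((-4 - 5)/(-4 - 5) + (-⅓ - 1))² - 185) = √((-9/(-9) - 4/3)² - 185) = √((-⅑*(-9) - 4/3)² - 185) = √((1 - 4/3)² - 185) = √((-⅓)² - 185) = √(⅑ - 185) = √(-1664/9) = 8*I*√26/3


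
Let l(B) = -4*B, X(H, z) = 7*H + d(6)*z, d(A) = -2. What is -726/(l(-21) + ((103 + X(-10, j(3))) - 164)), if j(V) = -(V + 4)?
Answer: 22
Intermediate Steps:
j(V) = -4 - V (j(V) = -(4 + V) = -4 - V)
X(H, z) = -2*z + 7*H (X(H, z) = 7*H - 2*z = -2*z + 7*H)
-726/(l(-21) + ((103 + X(-10, j(3))) - 164)) = -726/(-4*(-21) + ((103 + (-2*(-4 - 1*3) + 7*(-10))) - 164)) = -726/(84 + ((103 + (-2*(-4 - 3) - 70)) - 164)) = -726/(84 + ((103 + (-2*(-7) - 70)) - 164)) = -726/(84 + ((103 + (14 - 70)) - 164)) = -726/(84 + ((103 - 56) - 164)) = -726/(84 + (47 - 164)) = -726/(84 - 117) = -726/(-33) = -726*(-1/33) = 22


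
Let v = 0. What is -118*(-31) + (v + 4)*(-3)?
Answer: 3646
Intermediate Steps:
-118*(-31) + (v + 4)*(-3) = -118*(-31) + (0 + 4)*(-3) = 3658 + 4*(-3) = 3658 - 12 = 3646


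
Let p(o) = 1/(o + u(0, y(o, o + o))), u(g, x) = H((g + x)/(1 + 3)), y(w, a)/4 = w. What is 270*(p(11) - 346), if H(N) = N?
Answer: -1027485/11 ≈ -93408.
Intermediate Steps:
y(w, a) = 4*w
u(g, x) = g/4 + x/4 (u(g, x) = (g + x)/(1 + 3) = (g + x)/4 = (g + x)*(¼) = g/4 + x/4)
p(o) = 1/(2*o) (p(o) = 1/(o + ((¼)*0 + (4*o)/4)) = 1/(o + (0 + o)) = 1/(o + o) = 1/(2*o))
270*(p(11) - 346) = 270*((½)/11 - 346) = 270*((½)*(1/11) - 346) = 270*(1/22 - 346) = 270*(-7611/22) = -1027485/11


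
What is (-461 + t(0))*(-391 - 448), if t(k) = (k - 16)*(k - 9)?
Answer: 265963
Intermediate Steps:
t(k) = (-16 + k)*(-9 + k)
(-461 + t(0))*(-391 - 448) = (-461 + (144 + 0**2 - 25*0))*(-391 - 448) = (-461 + (144 + 0 + 0))*(-839) = (-461 + 144)*(-839) = -317*(-839) = 265963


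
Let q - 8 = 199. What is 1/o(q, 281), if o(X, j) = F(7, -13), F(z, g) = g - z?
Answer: -1/20 ≈ -0.050000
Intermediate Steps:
q = 207 (q = 8 + 199 = 207)
o(X, j) = -20 (o(X, j) = -13 - 1*7 = -13 - 7 = -20)
1/o(q, 281) = 1/(-20) = -1/20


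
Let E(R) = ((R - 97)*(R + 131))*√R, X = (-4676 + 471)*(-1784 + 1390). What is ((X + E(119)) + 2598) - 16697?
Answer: 1642671 + 5500*√119 ≈ 1.7027e+6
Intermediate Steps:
X = 1656770 (X = -4205*(-394) = 1656770)
E(R) = √R*(-97 + R)*(131 + R) (E(R) = ((-97 + R)*(131 + R))*√R = √R*(-97 + R)*(131 + R))
((X + E(119)) + 2598) - 16697 = ((1656770 + √119*(-12707 + 119² + 34*119)) + 2598) - 16697 = ((1656770 + √119*(-12707 + 14161 + 4046)) + 2598) - 16697 = ((1656770 + √119*5500) + 2598) - 16697 = ((1656770 + 5500*√119) + 2598) - 16697 = (1659368 + 5500*√119) - 16697 = 1642671 + 5500*√119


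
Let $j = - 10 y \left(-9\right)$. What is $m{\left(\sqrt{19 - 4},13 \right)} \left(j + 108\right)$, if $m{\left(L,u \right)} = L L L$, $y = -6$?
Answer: $- 6480 \sqrt{15} \approx -25097.0$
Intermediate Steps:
$j = -540$ ($j = \left(-10\right) \left(-6\right) \left(-9\right) = 60 \left(-9\right) = -540$)
$m{\left(L,u \right)} = L^{3}$ ($m{\left(L,u \right)} = L^{2} L = L^{3}$)
$m{\left(\sqrt{19 - 4},13 \right)} \left(j + 108\right) = \left(\sqrt{19 - 4}\right)^{3} \left(-540 + 108\right) = \left(\sqrt{15}\right)^{3} \left(-432\right) = 15 \sqrt{15} \left(-432\right) = - 6480 \sqrt{15}$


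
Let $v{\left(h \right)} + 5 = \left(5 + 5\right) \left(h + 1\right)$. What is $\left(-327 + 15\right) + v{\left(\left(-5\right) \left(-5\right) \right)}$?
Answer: $-57$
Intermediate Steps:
$v{\left(h \right)} = 5 + 10 h$ ($v{\left(h \right)} = -5 + \left(5 + 5\right) \left(h + 1\right) = -5 + 10 \left(1 + h\right) = -5 + \left(10 + 10 h\right) = 5 + 10 h$)
$\left(-327 + 15\right) + v{\left(\left(-5\right) \left(-5\right) \right)} = \left(-327 + 15\right) + \left(5 + 10 \left(\left(-5\right) \left(-5\right)\right)\right) = -312 + \left(5 + 10 \cdot 25\right) = -312 + \left(5 + 250\right) = -312 + 255 = -57$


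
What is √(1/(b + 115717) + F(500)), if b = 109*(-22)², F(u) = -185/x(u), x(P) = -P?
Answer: √1050193461273/1684730 ≈ 0.60828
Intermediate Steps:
F(u) = 185/u (F(u) = -185*(-1/u) = -(-185)/u = 185/u)
b = 52756 (b = 109*484 = 52756)
√(1/(b + 115717) + F(500)) = √(1/(52756 + 115717) + 185/500) = √(1/168473 + 185*(1/500)) = √(1/168473 + 37/100) = √(6233601/16847300) = √1050193461273/1684730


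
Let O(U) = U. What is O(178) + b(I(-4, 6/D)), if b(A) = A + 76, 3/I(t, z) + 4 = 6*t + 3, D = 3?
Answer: 6347/25 ≈ 253.88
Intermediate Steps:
I(t, z) = 3/(-1 + 6*t) (I(t, z) = 3/(-4 + (6*t + 3)) = 3/(-4 + (3 + 6*t)) = 3/(-1 + 6*t))
b(A) = 76 + A
O(178) + b(I(-4, 6/D)) = 178 + (76 + 3/(-1 + 6*(-4))) = 178 + (76 + 3/(-1 - 24)) = 178 + (76 + 3/(-25)) = 178 + (76 + 3*(-1/25)) = 178 + (76 - 3/25) = 178 + 1897/25 = 6347/25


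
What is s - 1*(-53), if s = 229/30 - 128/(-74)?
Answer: 69223/1110 ≈ 62.363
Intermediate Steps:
s = 10393/1110 (s = 229*(1/30) - 128*(-1/74) = 229/30 + 64/37 = 10393/1110 ≈ 9.3631)
s - 1*(-53) = 10393/1110 - 1*(-53) = 10393/1110 + 53 = 69223/1110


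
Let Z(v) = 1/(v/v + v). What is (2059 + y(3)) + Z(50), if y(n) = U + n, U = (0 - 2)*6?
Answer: 104551/51 ≈ 2050.0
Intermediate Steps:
U = -12 (U = -2*6 = -12)
Z(v) = 1/(1 + v)
y(n) = -12 + n
(2059 + y(3)) + Z(50) = (2059 + (-12 + 3)) + 1/(1 + 50) = (2059 - 9) + 1/51 = 2050 + 1/51 = 104551/51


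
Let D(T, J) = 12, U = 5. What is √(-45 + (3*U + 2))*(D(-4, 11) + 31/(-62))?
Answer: 23*I*√7 ≈ 60.852*I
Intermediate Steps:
√(-45 + (3*U + 2))*(D(-4, 11) + 31/(-62)) = √(-45 + (3*5 + 2))*(12 + 31/(-62)) = √(-45 + (15 + 2))*(12 + 31*(-1/62)) = √(-45 + 17)*(12 - ½) = √(-28)*(23/2) = (2*I*√7)*(23/2) = 23*I*√7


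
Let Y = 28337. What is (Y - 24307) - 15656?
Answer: -11626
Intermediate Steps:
(Y - 24307) - 15656 = (28337 - 24307) - 15656 = 4030 - 15656 = -11626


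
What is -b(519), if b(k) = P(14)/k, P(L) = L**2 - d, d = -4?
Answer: -200/519 ≈ -0.38536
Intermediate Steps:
P(L) = 4 + L**2 (P(L) = L**2 - 1*(-4) = L**2 + 4 = 4 + L**2)
b(k) = 200/k (b(k) = (4 + 14**2)/k = (4 + 196)/k = 200/k)
-b(519) = -200/519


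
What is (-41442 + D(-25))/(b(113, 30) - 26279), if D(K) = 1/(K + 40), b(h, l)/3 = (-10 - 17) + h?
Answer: 621629/390315 ≈ 1.5926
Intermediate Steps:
b(h, l) = -81 + 3*h (b(h, l) = 3*((-10 - 17) + h) = 3*(-27 + h) = -81 + 3*h)
D(K) = 1/(40 + K)
(-41442 + D(-25))/(b(113, 30) - 26279) = (-41442 + 1/(40 - 25))/((-81 + 3*113) - 26279) = (-41442 + 1/15)/((-81 + 339) - 26279) = (-41442 + 1/15)/(258 - 26279) = -621629/15/(-26021) = -621629/15*(-1/26021) = 621629/390315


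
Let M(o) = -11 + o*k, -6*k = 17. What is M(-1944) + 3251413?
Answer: 3256910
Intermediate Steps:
k = -17/6 (k = -⅙*17 = -17/6 ≈ -2.8333)
M(o) = -11 - 17*o/6 (M(o) = -11 + o*(-17/6) = -11 - 17*o/6)
M(-1944) + 3251413 = (-11 - 17/6*(-1944)) + 3251413 = (-11 + 5508) + 3251413 = 5497 + 3251413 = 3256910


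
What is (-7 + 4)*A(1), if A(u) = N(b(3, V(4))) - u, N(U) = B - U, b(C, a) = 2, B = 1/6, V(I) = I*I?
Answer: 17/2 ≈ 8.5000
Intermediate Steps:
V(I) = I**2
B = 1/6 ≈ 0.16667
N(U) = 1/6 - U
A(u) = -11/6 - u (A(u) = (1/6 - 1*2) - u = (1/6 - 2) - u = -11/6 - u)
(-7 + 4)*A(1) = (-7 + 4)*(-11/6 - 1*1) = -3*(-11/6 - 1) = -3*(-17/6) = 17/2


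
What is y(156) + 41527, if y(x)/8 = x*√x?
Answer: 41527 + 2496*√39 ≈ 57115.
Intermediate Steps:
y(x) = 8*x^(3/2) (y(x) = 8*(x*√x) = 8*x^(3/2))
y(156) + 41527 = 8*156^(3/2) + 41527 = 8*(312*√39) + 41527 = 2496*√39 + 41527 = 41527 + 2496*√39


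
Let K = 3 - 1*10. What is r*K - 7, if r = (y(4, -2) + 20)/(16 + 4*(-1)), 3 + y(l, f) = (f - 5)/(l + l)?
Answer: -525/32 ≈ -16.406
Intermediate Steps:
y(l, f) = -3 + (-5 + f)/(2*l) (y(l, f) = -3 + (f - 5)/(l + l) = -3 + (-5 + f)/((2*l)) = -3 + (-5 + f)*(1/(2*l)) = -3 + (-5 + f)/(2*l))
r = 43/32 (r = ((½)*(-5 - 2 - 6*4)/4 + 20)/(16 + 4*(-1)) = ((½)*(¼)*(-5 - 2 - 24) + 20)/(16 - 4) = ((½)*(¼)*(-31) + 20)/12 = (-31/8 + 20)*(1/12) = (129/8)*(1/12) = 43/32 ≈ 1.3438)
K = -7 (K = 3 - 10 = -7)
r*K - 7 = (43/32)*(-7) - 7 = -301/32 - 7 = -525/32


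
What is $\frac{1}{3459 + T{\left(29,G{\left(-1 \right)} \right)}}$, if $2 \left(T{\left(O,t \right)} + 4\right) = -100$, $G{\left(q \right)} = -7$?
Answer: $\frac{1}{3405} \approx 0.00029369$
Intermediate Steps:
$T{\left(O,t \right)} = -54$ ($T{\left(O,t \right)} = -4 + \frac{1}{2} \left(-100\right) = -4 - 50 = -54$)
$\frac{1}{3459 + T{\left(29,G{\left(-1 \right)} \right)}} = \frac{1}{3459 - 54} = \frac{1}{3405}$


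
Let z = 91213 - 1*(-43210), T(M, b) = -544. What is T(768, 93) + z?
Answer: 133879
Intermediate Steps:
z = 134423 (z = 91213 + 43210 = 134423)
T(768, 93) + z = -544 + 134423 = 133879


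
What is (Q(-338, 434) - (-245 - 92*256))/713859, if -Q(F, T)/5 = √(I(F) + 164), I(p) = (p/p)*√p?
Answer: 23797/713859 - 5*√(164 + 13*I*√2)/713859 ≈ 0.033246 - 5.0198e-6*I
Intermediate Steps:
I(p) = √p (I(p) = 1*√p = √p)
Q(F, T) = -5*√(164 + √F) (Q(F, T) = -5*√(√F + 164) = -5*√(164 + √F))
(Q(-338, 434) - (-245 - 92*256))/713859 = (-5*√(164 + √(-338)) - (-245 - 92*256))/713859 = (-5*√(164 + 13*I*√2) - (-245 - 23552))*(1/713859) = (-5*√(164 + 13*I*√2) - 1*(-23797))*(1/713859) = (-5*√(164 + 13*I*√2) + 23797)*(1/713859) = (23797 - 5*√(164 + 13*I*√2))*(1/713859) = 23797/713859 - 5*√(164 + 13*I*√2)/713859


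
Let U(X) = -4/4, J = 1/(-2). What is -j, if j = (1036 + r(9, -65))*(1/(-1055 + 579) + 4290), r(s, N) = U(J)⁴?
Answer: -124564379/28 ≈ -4.4487e+6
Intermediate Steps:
J = -½ ≈ -0.50000
U(X) = -1 (U(X) = -4*¼ = -1)
r(s, N) = 1 (r(s, N) = (-1)⁴ = 1)
j = 124564379/28 (j = (1036 + 1)*(1/(-1055 + 579) + 4290) = 1037*(1/(-476) + 4290) = 1037*(-1/476 + 4290) = 1037*(2042039/476) = 124564379/28 ≈ 4.4487e+6)
-j = -1*124564379/28 = -124564379/28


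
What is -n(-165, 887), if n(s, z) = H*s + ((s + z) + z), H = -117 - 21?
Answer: -24379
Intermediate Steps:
H = -138
n(s, z) = -137*s + 2*z (n(s, z) = -138*s + ((s + z) + z) = -138*s + (s + 2*z) = -137*s + 2*z)
-n(-165, 887) = -(-137*(-165) + 2*887) = -(22605 + 1774) = -1*24379 = -24379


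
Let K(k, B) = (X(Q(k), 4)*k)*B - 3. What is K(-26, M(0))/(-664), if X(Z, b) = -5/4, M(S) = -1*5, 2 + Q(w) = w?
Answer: 331/1328 ≈ 0.24925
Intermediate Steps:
Q(w) = -2 + w
M(S) = -5
X(Z, b) = -5/4 (X(Z, b) = -5*1/4 = -5/4)
K(k, B) = -3 - 5*B*k/4 (K(k, B) = (-5*k/4)*B - 3 = -5*B*k/4 - 3 = -3 - 5*B*k/4)
K(-26, M(0))/(-664) = (-3 - 5/4*(-5)*(-26))/(-664) = (-3 - 325/2)*(-1/664) = -331/2*(-1/664) = 331/1328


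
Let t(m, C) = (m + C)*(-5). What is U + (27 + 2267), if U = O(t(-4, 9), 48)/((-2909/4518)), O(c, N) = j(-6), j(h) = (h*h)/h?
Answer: 6700354/2909 ≈ 2303.3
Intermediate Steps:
j(h) = h (j(h) = h**2/h = h)
t(m, C) = -5*C - 5*m (t(m, C) = (C + m)*(-5) = -5*C - 5*m)
O(c, N) = -6
U = 27108/2909 (U = -6/((-2909/4518)) = -6/((-2909*1/4518)) = -6/(-2909/4518) = -6*(-4518/2909) = 27108/2909 ≈ 9.3187)
U + (27 + 2267) = 27108/2909 + (27 + 2267) = 27108/2909 + 2294 = 6700354/2909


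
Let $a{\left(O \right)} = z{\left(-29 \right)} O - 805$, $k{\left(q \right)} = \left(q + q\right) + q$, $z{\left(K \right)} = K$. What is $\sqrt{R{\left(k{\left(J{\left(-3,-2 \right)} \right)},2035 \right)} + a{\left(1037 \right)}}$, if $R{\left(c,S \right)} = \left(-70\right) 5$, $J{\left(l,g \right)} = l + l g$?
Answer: $2 i \sqrt{7807} \approx 176.71 i$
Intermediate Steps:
$J{\left(l,g \right)} = l + g l$
$k{\left(q \right)} = 3 q$ ($k{\left(q \right)} = 2 q + q = 3 q$)
$a{\left(O \right)} = -805 - 29 O$ ($a{\left(O \right)} = - 29 O - 805 = -805 - 29 O$)
$R{\left(c,S \right)} = -350$
$\sqrt{R{\left(k{\left(J{\left(-3,-2 \right)} \right)},2035 \right)} + a{\left(1037 \right)}} = \sqrt{-350 - 30878} = \sqrt{-31228} = 2 i \sqrt{7807}$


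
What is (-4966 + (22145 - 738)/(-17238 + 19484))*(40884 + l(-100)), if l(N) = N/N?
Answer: -455141182665/2246 ≈ -2.0265e+8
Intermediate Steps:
l(N) = 1
(-4966 + (22145 - 738)/(-17238 + 19484))*(40884 + l(-100)) = (-4966 + (22145 - 738)/(-17238 + 19484))*(40884 + 1) = (-4966 + 21407/2246)*40885 = -11132229/2246*40885 = -455141182665/2246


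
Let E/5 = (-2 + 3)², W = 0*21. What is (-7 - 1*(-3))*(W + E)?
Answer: -20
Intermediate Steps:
W = 0
E = 5 (E = 5*(-2 + 3)² = 5*1² = 5*1 = 5)
(-7 - 1*(-3))*(W + E) = (-7 - 1*(-3))*(0 + 5) = (-7 + 3)*5 = -4*5 = -20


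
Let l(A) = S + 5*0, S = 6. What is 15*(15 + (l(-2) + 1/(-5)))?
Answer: 312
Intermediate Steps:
l(A) = 6 (l(A) = 6 + 5*0 = 6 + 0 = 6)
15*(15 + (l(-2) + 1/(-5))) = 15*(15 + (6 + 1/(-5))) = 15*(15 + (6 - ⅕)) = 15*(15 + 29/5) = 15*(104/5) = 312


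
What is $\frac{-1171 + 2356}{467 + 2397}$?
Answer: $\frac{1185}{2864} \approx 0.41376$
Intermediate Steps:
$\frac{-1171 + 2356}{467 + 2397} = \frac{1185}{2864}$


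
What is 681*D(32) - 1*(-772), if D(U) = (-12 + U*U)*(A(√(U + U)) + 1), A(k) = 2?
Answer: 2068288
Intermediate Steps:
D(U) = -36 + 3*U² (D(U) = (-12 + U*U)*(2 + 1) = (-12 + U²)*3 = -36 + 3*U²)
681*D(32) - 1*(-772) = 681*(-36 + 3*32²) - 1*(-772) = 681*(-36 + 3*1024) + 772 = 681*(-36 + 3072) + 772 = 681*3036 + 772 = 2067516 + 772 = 2068288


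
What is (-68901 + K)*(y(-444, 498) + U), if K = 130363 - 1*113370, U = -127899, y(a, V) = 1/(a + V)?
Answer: 179252468930/27 ≈ 6.6390e+9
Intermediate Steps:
y(a, V) = 1/(V + a)
K = 16993 (K = 130363 - 113370 = 16993)
(-68901 + K)*(y(-444, 498) + U) = (-68901 + 16993)*(1/(498 - 444) - 127899) = -51908*(1/54 - 127899) = -51908*(-6906545/54) = 179252468930/27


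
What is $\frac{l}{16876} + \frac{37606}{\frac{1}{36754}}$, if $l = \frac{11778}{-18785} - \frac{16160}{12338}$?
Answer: $\frac{103964217965764761603}{75218061790} \approx 1.3822 \cdot 10^{9}$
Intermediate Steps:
$l = - \frac{17264714}{8914205}$ ($l = 11778 \left(- \frac{1}{18785}\right) - \frac{8080}{6169} = - \frac{906}{1445} - \frac{8080}{6169} = - \frac{17264714}{8914205} \approx -1.9368$)
$\frac{l}{16876} + \frac{37606}{\frac{1}{36754}} = - \frac{17264714}{8914205 \cdot 16876} + \frac{37606}{\frac{1}{36754}} = \left(- \frac{17264714}{8914205}\right) \frac{1}{16876} + 37606 \frac{1}{\frac{1}{36754}} = - \frac{8632357}{75218061790} + 37606 \cdot 36754 = - \frac{8632357}{75218061790} + 1382170924 = \frac{103964217965764761603}{75218061790}$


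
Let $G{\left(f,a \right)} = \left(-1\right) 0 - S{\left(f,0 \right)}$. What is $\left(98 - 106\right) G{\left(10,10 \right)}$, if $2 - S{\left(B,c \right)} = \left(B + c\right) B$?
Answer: $-784$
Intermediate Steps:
$S{\left(B,c \right)} = 2 - B \left(B + c\right)$ ($S{\left(B,c \right)} = 2 - \left(B + c\right) B = 2 - B \left(B + c\right)$)
$G{\left(f,a \right)} = -2 + f^{2}$ ($G{\left(f,a \right)} = \left(-1\right) 0 - \left(2 - f^{2} - f 0\right) = 0 - \left(2 - f^{2} + 0\right) = 0 - \left(2 - f^{2}\right) = 0 + \left(-2 + f^{2}\right) = -2 + f^{2}$)
$\left(98 - 106\right) G{\left(10,10 \right)} = \left(98 - 106\right) \left(-2 + 10^{2}\right) = - 8 \left(-2 + 100\right) = \left(-8\right) 98 = -784$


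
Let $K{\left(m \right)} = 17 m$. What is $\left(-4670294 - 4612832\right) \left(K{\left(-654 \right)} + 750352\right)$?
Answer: $-6862402365484$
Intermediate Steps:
$\left(-4670294 - 4612832\right) \left(K{\left(-654 \right)} + 750352\right) = \left(-4670294 - 4612832\right) \left(17 \left(-654\right) + 750352\right) = - 9283126 \left(-11118 + 750352\right) = \left(-9283126\right) 739234 = -6862402365484$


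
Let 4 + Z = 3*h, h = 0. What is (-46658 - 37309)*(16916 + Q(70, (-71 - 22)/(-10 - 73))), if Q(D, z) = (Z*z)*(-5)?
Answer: -118048197696/83 ≈ -1.4223e+9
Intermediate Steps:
Z = -4 (Z = -4 + 3*0 = -4 + 0 = -4)
Q(D, z) = 20*z (Q(D, z) = -4*z*(-5) = 20*z)
(-46658 - 37309)*(16916 + Q(70, (-71 - 22)/(-10 - 73))) = (-46658 - 37309)*(16916 + 20*((-71 - 22)/(-10 - 73))) = -83967*(16916 + 20*(-93/(-83))) = -83967*(16916 + 20*(-93*(-1/83))) = -83967*(16916 + 20*(93/83)) = -83967*(16916 + 1860/83) = -83967*1405888/83 = -118048197696/83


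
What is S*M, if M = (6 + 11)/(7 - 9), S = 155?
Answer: -2635/2 ≈ -1317.5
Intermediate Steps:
M = -17/2 (M = 17/(-2) = 17*(-1/2) = -17/2 ≈ -8.5000)
S*M = 155*(-17/2) = -2635/2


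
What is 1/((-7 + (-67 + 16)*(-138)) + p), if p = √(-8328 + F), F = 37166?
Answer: 7031/49406123 - √28838/49406123 ≈ 0.00013887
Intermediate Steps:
p = √28838 (p = √(-8328 + 37166) = √28838 ≈ 169.82)
1/((-7 + (-67 + 16)*(-138)) + p) = 1/((-7 + (-67 + 16)*(-138)) + √28838) = 1/((-7 - 51*(-138)) + √28838) = 1/((-7 + 7038) + √28838) = 1/(7031 + √28838)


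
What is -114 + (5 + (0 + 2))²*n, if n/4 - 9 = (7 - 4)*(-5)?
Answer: -1290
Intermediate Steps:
n = -24 (n = 36 + 4*((7 - 4)*(-5)) = 36 + 4*(3*(-5)) = 36 + 4*(-15) = 36 - 60 = -24)
-114 + (5 + (0 + 2))²*n = -114 + (5 + (0 + 2))²*(-24) = -114 + (5 + 2)²*(-24) = -114 + 7²*(-24) = -114 + 49*(-24) = -114 - 1176 = -1290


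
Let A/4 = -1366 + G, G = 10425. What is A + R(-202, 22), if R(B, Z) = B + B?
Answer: 35832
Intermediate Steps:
A = 36236 (A = 4*(-1366 + 10425) = 4*9059 = 36236)
R(B, Z) = 2*B
A + R(-202, 22) = 36236 + 2*(-202) = 36236 - 404 = 35832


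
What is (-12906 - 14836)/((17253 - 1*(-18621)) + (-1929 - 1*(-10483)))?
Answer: -13871/22214 ≈ -0.62443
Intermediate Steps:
(-12906 - 14836)/((17253 - 1*(-18621)) + (-1929 - 1*(-10483))) = -27742/((17253 + 18621) + (-1929 + 10483)) = -27742/(35874 + 8554) = -27742/44428 = -27742*1/44428 = -13871/22214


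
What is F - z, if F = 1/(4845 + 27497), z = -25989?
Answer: 840536239/32342 ≈ 25989.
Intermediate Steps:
F = 1/32342 ≈ 3.0920e-5
F - z = 1/32342 - 1*(-25989) = 1/32342 + 25989 = 840536239/32342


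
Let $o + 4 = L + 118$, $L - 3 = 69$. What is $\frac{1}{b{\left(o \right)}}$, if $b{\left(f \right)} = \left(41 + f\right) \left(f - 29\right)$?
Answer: $\frac{1}{35639} \approx 2.8059 \cdot 10^{-5}$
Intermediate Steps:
$L = 72$ ($L = 3 + 69 = 72$)
$o = 186$ ($o = -4 + \left(72 + 118\right) = -4 + 190 = 186$)
$b{\left(f \right)} = \left(-29 + f\right) \left(41 + f\right)$ ($b{\left(f \right)} = \left(41 + f\right) \left(-29 + f\right) = \left(-29 + f\right) \left(41 + f\right)$)
$\frac{1}{b{\left(o \right)}} = \frac{1}{-1189 + 186^{2} + 12 \cdot 186} = \frac{1}{-1189 + 34596 + 2232} = \frac{1}{35639}$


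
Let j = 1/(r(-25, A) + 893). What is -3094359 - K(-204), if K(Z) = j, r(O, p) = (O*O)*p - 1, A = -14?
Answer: -24315473021/7858 ≈ -3.0944e+6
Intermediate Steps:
r(O, p) = -1 + p*O**2 (r(O, p) = O**2*p - 1 = p*O**2 - 1 = -1 + p*O**2)
j = -1/7858 (j = 1/((-1 - 14*(-25)**2) + 893) = 1/((-1 - 14*625) + 893) = 1/((-1 - 8750) + 893) = 1/(-8751 + 893) = 1/(-7858) = -1/7858 ≈ -0.00012726)
K(Z) = -1/7858
-3094359 - K(-204) = -3094359 - 1*(-1/7858) = -3094359 + 1/7858 = -24315473021/7858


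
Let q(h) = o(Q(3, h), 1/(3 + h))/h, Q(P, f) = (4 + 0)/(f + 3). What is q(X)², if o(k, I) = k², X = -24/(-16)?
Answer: 16384/59049 ≈ 0.27746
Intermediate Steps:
X = 3/2 (X = -24*(-1/16) = 3/2 ≈ 1.5000)
Q(P, f) = 4/(3 + f)
q(h) = 16/(h*(3 + h)²) (q(h) = (4/(3 + h))²/h = (16/(3 + h)²)/h = 16/(h*(3 + h)²))
q(X)² = (16/((3/2)*(3 + 3/2)²))² = (16*(⅔)/(9/2)²)² = (16*(⅔)*(4/81))² = (128/243)² = 16384/59049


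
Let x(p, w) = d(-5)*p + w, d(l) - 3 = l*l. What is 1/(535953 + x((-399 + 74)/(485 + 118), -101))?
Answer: 603/323109656 ≈ 1.8662e-6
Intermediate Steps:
d(l) = 3 + l² (d(l) = 3 + l*l = 3 + l²)
x(p, w) = w + 28*p (x(p, w) = (3 + (-5)²)*p + w = (3 + 25)*p + w = 28*p + w = w + 28*p)
1/(535953 + x((-399 + 74)/(485 + 118), -101)) = 1/(535953 + (-101 + 28*((-399 + 74)/(485 + 118)))) = 1/(535953 + (-101 + 28*(-325/603))) = 1/(535953 + (-101 - 9100/603)) = 1/(535953 - 70003/603) = 1/(323109656/603) = 603/323109656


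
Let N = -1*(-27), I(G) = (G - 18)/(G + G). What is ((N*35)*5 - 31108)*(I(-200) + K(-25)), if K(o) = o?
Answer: 129039253/200 ≈ 6.4520e+5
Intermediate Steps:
I(G) = (-18 + G)/(2*G) (I(G) = (-18 + G)/((2*G)) = (-18 + G)*(1/(2*G)) = (-18 + G)/(2*G))
N = 27
((N*35)*5 - 31108)*(I(-200) + K(-25)) = ((27*35)*5 - 31108)*((½)*(-18 - 200)/(-200) - 25) = (945*5 - 31108)*((½)*(-1/200)*(-218) - 25) = (4725 - 31108)*(109/200 - 25) = -26383*(-4891/200) = 129039253/200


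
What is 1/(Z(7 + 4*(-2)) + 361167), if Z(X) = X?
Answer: 1/361166 ≈ 2.7688e-6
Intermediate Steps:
1/(Z(7 + 4*(-2)) + 361167) = 1/((7 + 4*(-2)) + 361167) = 1/((7 - 8) + 361167) = 1/(-1 + 361167) = 1/361166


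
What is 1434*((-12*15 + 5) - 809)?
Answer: -1411056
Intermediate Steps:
1434*((-12*15 + 5) - 809) = 1434*((-180 + 5) - 809) = 1434*(-175 - 809) = 1434*(-984) = -1411056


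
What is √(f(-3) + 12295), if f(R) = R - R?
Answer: √12295 ≈ 110.88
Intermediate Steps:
f(R) = 0
√(f(-3) + 12295) = √(0 + 12295) = √12295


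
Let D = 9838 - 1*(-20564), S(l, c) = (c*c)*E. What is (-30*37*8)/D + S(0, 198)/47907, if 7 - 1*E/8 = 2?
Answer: 874996040/26971641 ≈ 32.441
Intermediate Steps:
E = 40 (E = 56 - 8*2 = 56 - 16 = 40)
S(l, c) = 40*c² (S(l, c) = (c*c)*40 = c²*40 = 40*c²)
D = 30402 (D = 9838 + 20564 = 30402)
(-30*37*8)/D + S(0, 198)/47907 = (-30*37*8)/30402 + (40*198²)/47907 = -1110*8*(1/30402) + (40*39204)*(1/47907) = -8880*1/30402 + 1568160*(1/47907) = -1480/5067 + 174240/5323 = 874996040/26971641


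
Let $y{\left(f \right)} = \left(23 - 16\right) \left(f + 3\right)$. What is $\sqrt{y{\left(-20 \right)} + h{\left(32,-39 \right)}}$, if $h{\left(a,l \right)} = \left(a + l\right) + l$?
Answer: $i \sqrt{165} \approx 12.845 i$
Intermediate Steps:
$y{\left(f \right)} = 21 + 7 f$ ($y{\left(f \right)} = 7 \left(3 + f\right) = 21 + 7 f$)
$h{\left(a,l \right)} = a + 2 l$
$\sqrt{y{\left(-20 \right)} + h{\left(32,-39 \right)}} = \sqrt{\left(21 + 7 \left(-20\right)\right) + \left(32 + 2 \left(-39\right)\right)} = \sqrt{\left(21 - 140\right) + \left(32 - 78\right)} = \sqrt{-119 - 46} = \sqrt{-165} = i \sqrt{165}$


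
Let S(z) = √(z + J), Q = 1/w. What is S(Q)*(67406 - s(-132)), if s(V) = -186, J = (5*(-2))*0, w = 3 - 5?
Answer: 33796*I*√2 ≈ 47795.0*I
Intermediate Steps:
w = -2
J = 0 (J = -10*0 = 0)
Q = -½ (Q = 1/(-2) = -½ ≈ -0.50000)
S(z) = √z (S(z) = √(z + 0) = √z)
S(Q)*(67406 - s(-132)) = √(-½)*(67406 - 1*(-186)) = (I*√2/2)*(67406 + 186) = (I*√2/2)*67592 = 33796*I*√2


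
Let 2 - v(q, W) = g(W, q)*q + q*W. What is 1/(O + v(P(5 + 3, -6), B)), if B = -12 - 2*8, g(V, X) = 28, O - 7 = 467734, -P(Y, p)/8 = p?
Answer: 1/467743 ≈ 2.1379e-6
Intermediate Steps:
P(Y, p) = -8*p
O = 467741 (O = 7 + 467734 = 467741)
B = -28 (B = -12 - 16 = -28)
v(q, W) = 2 - 28*q - W*q (v(q, W) = 2 - (28*q + q*W) = 2 - (28*q + W*q) = 2 + (-28*q - W*q) = 2 - 28*q - W*q)
1/(O + v(P(5 + 3, -6), B)) = 1/(467741 + (2 - (-224)*(-6) - 1*(-28)*(-8*(-6)))) = 1/(467741 + (2 - 28*48 - 1*(-28)*48)) = 1/(467741 + (2 - 1344 + 1344)) = 1/(467741 + 2) = 1/467743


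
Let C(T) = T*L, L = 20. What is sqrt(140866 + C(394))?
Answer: sqrt(148746) ≈ 385.68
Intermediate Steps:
C(T) = 20*T (C(T) = T*20 = 20*T)
sqrt(140866 + C(394)) = sqrt(140866 + 20*394) = sqrt(140866 + 7880) = sqrt(148746)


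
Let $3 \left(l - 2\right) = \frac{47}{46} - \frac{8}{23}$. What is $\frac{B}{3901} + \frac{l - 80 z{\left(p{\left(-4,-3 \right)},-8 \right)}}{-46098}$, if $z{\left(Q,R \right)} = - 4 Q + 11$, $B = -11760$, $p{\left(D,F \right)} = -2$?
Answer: $- \frac{73994446087}{24816305124} \approx -2.9817$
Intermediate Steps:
$z{\left(Q,R \right)} = 11 - 4 Q$
$l = \frac{307}{138}$ ($l = 2 + \frac{\frac{47}{46} - \frac{8}{23}}{3} = 2 + \frac{1}{3} \cdot \frac{31}{46} = 2 + \frac{31}{138} = \frac{307}{138} \approx 2.2246$)
$\frac{B}{3901} + \frac{l - 80 z{\left(p{\left(-4,-3 \right)},-8 \right)}}{-46098} = - \frac{11760}{3901} + \frac{\frac{307}{138} - 80 \left(11 - -8\right)}{-46098} = \left(-11760\right) \frac{1}{3901} + \left(\frac{307}{138} - 80 \left(11 + 8\right)\right) \left(- \frac{1}{46098}\right) = - \frac{11760}{3901} + \left(\frac{307}{138} - 1520\right) \left(- \frac{1}{46098}\right) = - \frac{11760}{3901} - - \frac{209453}{6361524} = - \frac{11760}{3901} + \frac{209453}{6361524} = - \frac{73994446087}{24816305124}$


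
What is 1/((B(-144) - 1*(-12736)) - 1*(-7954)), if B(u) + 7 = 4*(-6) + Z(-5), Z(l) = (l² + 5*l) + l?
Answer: 1/20654 ≈ 4.8417e-5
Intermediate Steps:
Z(l) = l² + 6*l
B(u) = -36 (B(u) = -7 + (4*(-6) - 5*(6 - 5)) = -7 + (-24 - 5*1) = -7 + (-24 - 5) = -7 - 29 = -36)
1/((B(-144) - 1*(-12736)) - 1*(-7954)) = 1/((-36 - 1*(-12736)) - 1*(-7954)) = 1/((-36 + 12736) + 7954) = 1/(12700 + 7954) = 1/20654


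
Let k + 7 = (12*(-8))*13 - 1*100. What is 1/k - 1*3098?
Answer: -4197791/1355 ≈ -3098.0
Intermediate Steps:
k = -1355 (k = -7 + ((12*(-8))*13 - 1*100) = -7 + (-96*13 - 100) = -7 + (-1248 - 100) = -7 - 1348 = -1355)
1/k - 1*3098 = 1/(-1355) - 1*3098 = -1/1355 - 3098 = -4197791/1355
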